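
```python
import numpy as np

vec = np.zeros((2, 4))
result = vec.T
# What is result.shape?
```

(4, 2)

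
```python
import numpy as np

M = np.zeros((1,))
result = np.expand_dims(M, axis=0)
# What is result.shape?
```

(1, 1)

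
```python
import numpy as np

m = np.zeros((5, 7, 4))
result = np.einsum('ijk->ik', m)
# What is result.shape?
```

(5, 4)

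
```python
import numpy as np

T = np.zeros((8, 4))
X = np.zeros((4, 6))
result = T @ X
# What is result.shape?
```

(8, 6)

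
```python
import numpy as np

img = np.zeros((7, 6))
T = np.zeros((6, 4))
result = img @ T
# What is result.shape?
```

(7, 4)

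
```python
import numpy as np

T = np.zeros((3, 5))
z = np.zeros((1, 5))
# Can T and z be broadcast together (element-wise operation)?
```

Yes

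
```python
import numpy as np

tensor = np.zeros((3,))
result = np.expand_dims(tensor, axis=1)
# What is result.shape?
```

(3, 1)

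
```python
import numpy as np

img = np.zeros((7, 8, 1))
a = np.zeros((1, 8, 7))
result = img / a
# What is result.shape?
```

(7, 8, 7)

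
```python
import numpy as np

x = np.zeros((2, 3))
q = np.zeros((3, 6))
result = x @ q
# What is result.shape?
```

(2, 6)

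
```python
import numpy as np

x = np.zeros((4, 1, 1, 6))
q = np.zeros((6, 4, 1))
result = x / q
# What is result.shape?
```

(4, 6, 4, 6)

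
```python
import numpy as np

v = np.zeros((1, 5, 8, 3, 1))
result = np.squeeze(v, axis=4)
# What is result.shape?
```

(1, 5, 8, 3)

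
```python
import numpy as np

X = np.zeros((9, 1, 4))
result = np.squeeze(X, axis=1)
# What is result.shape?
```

(9, 4)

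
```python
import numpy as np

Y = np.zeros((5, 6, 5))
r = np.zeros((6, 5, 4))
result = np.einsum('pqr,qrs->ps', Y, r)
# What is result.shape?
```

(5, 4)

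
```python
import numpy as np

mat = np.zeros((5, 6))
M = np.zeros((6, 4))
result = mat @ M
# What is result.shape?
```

(5, 4)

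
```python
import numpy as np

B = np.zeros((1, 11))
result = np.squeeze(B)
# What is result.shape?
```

(11,)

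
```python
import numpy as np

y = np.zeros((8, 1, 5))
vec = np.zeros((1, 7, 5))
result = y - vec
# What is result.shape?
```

(8, 7, 5)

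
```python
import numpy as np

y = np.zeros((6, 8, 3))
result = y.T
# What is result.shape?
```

(3, 8, 6)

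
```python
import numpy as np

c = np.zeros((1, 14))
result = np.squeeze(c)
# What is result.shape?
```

(14,)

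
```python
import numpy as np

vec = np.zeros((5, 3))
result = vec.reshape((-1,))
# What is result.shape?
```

(15,)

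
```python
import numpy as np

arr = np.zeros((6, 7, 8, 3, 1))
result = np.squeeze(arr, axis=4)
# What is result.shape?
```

(6, 7, 8, 3)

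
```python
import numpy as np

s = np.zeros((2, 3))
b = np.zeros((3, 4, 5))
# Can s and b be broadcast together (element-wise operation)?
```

No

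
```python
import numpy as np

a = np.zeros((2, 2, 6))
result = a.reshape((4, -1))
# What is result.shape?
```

(4, 6)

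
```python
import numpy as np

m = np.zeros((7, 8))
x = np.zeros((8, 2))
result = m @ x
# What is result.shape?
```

(7, 2)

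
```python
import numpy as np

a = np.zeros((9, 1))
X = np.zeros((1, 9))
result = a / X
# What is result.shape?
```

(9, 9)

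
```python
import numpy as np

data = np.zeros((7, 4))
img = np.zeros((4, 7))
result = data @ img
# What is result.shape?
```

(7, 7)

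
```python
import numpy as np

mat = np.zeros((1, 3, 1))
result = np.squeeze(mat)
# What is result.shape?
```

(3,)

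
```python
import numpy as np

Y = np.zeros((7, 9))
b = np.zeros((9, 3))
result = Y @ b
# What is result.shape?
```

(7, 3)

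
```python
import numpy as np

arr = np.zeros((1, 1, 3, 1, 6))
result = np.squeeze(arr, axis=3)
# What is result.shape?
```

(1, 1, 3, 6)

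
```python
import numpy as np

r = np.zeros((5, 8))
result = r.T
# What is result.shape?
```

(8, 5)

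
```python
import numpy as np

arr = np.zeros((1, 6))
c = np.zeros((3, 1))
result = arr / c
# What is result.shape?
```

(3, 6)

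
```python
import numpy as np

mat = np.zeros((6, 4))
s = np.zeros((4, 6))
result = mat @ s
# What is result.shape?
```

(6, 6)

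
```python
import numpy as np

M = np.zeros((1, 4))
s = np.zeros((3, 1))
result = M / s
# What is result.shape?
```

(3, 4)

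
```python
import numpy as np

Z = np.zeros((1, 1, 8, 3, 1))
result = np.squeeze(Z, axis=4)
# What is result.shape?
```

(1, 1, 8, 3)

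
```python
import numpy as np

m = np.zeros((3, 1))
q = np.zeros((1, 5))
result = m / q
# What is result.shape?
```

(3, 5)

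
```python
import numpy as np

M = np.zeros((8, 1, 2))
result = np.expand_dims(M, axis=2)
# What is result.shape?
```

(8, 1, 1, 2)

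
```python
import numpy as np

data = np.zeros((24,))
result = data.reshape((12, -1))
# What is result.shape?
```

(12, 2)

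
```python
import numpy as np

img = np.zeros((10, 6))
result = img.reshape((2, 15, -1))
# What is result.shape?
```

(2, 15, 2)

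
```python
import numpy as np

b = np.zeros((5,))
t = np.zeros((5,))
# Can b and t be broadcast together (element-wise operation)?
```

Yes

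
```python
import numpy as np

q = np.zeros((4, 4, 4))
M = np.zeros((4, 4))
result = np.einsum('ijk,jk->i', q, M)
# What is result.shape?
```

(4,)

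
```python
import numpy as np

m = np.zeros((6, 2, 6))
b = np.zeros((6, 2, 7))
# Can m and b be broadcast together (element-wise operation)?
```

No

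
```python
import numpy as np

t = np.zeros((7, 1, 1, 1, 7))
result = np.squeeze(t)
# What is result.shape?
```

(7, 7)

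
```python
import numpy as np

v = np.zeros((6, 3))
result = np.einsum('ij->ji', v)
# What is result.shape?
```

(3, 6)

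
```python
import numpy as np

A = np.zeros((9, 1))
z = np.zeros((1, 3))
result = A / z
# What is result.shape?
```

(9, 3)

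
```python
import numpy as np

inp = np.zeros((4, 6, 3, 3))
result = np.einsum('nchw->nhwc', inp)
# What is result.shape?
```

(4, 3, 3, 6)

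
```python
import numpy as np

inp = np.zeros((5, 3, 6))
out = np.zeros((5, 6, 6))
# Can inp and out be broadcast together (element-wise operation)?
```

No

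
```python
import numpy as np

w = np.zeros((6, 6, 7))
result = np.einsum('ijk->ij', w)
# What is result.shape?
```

(6, 6)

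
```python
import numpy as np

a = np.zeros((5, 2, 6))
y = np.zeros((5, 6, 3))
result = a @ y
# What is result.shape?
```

(5, 2, 3)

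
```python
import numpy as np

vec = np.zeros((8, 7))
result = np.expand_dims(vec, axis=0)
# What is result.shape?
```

(1, 8, 7)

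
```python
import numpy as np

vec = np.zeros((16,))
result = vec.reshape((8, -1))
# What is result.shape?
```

(8, 2)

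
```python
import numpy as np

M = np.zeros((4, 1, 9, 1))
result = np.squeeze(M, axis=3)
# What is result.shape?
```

(4, 1, 9)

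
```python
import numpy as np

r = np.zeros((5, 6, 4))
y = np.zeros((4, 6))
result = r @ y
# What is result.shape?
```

(5, 6, 6)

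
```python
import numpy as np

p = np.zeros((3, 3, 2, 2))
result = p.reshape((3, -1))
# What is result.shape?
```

(3, 12)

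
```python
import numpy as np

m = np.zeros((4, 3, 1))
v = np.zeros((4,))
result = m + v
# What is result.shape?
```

(4, 3, 4)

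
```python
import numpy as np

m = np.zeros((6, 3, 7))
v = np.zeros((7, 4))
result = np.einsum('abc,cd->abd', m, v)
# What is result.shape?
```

(6, 3, 4)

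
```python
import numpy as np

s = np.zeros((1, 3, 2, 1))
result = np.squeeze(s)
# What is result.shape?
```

(3, 2)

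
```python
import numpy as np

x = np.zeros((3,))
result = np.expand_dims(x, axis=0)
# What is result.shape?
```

(1, 3)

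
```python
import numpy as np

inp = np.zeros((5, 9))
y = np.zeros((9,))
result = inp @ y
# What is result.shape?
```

(5,)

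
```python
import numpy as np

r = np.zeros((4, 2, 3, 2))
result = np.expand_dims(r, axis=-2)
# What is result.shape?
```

(4, 2, 3, 1, 2)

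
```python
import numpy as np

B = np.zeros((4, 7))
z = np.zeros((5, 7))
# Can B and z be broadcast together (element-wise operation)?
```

No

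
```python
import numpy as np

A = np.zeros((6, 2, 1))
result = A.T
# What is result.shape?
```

(1, 2, 6)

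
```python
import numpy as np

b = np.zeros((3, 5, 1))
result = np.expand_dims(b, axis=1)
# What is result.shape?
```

(3, 1, 5, 1)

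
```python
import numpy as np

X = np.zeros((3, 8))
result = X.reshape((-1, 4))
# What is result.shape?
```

(6, 4)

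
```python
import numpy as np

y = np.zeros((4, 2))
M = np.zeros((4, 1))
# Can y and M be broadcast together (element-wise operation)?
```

Yes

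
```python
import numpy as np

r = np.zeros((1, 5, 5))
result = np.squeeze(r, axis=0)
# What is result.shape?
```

(5, 5)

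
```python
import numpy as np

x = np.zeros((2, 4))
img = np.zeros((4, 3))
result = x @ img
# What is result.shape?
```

(2, 3)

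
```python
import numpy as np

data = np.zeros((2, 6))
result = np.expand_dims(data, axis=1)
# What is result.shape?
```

(2, 1, 6)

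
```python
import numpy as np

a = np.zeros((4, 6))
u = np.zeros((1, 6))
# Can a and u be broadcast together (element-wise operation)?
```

Yes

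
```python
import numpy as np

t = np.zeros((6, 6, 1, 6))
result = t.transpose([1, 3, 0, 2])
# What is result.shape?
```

(6, 6, 6, 1)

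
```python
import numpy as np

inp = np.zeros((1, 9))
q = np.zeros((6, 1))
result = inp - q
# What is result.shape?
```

(6, 9)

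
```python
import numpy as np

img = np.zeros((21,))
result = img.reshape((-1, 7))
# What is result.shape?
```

(3, 7)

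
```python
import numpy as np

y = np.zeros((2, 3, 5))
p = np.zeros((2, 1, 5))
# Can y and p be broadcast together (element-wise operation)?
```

Yes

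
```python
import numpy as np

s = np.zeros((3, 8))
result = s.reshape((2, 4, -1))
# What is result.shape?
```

(2, 4, 3)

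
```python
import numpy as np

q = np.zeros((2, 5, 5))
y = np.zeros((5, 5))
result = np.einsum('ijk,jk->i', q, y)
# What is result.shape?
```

(2,)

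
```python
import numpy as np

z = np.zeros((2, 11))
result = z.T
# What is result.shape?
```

(11, 2)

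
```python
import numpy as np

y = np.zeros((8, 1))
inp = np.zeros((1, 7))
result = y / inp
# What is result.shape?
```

(8, 7)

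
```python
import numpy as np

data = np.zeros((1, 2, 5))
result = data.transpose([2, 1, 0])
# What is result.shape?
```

(5, 2, 1)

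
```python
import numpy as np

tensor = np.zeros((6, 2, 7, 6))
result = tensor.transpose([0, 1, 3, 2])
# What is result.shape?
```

(6, 2, 6, 7)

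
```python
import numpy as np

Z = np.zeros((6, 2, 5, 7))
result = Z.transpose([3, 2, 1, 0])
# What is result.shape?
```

(7, 5, 2, 6)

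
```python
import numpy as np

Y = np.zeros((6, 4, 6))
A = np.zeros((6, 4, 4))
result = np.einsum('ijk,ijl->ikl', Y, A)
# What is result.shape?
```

(6, 6, 4)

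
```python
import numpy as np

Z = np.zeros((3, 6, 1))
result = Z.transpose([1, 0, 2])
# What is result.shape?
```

(6, 3, 1)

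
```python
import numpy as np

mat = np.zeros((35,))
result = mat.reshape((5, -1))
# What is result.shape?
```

(5, 7)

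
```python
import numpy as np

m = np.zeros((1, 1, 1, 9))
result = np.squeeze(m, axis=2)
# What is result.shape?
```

(1, 1, 9)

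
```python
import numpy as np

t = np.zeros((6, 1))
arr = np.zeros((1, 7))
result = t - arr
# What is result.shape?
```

(6, 7)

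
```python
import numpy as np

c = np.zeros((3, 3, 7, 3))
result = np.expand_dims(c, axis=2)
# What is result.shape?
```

(3, 3, 1, 7, 3)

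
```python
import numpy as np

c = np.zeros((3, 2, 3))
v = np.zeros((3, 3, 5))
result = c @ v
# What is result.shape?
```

(3, 2, 5)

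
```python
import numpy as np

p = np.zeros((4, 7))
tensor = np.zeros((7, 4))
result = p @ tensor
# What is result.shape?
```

(4, 4)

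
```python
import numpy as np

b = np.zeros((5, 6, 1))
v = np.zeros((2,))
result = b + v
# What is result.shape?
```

(5, 6, 2)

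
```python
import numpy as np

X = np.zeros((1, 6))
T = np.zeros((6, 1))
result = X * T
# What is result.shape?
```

(6, 6)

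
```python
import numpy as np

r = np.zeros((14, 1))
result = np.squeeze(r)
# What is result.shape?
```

(14,)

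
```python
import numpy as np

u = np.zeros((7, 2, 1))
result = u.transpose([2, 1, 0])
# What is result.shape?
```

(1, 2, 7)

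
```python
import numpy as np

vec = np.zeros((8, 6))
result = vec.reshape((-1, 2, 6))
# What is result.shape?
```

(4, 2, 6)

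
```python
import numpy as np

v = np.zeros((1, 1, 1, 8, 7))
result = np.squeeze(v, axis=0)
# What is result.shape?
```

(1, 1, 8, 7)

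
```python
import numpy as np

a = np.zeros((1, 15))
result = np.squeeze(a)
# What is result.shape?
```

(15,)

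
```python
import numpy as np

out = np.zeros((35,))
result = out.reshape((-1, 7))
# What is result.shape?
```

(5, 7)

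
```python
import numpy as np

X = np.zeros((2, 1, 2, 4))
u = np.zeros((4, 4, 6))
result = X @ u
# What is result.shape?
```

(2, 4, 2, 6)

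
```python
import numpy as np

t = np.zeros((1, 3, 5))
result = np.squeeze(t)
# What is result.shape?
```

(3, 5)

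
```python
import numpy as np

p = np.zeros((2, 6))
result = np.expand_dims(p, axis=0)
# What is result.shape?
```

(1, 2, 6)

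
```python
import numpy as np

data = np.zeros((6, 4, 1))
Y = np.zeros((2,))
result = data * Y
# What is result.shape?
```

(6, 4, 2)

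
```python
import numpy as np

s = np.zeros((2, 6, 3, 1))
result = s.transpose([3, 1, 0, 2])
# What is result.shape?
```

(1, 6, 2, 3)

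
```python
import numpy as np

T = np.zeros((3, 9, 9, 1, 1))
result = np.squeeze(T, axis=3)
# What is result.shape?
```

(3, 9, 9, 1)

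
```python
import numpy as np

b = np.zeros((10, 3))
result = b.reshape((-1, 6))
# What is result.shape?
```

(5, 6)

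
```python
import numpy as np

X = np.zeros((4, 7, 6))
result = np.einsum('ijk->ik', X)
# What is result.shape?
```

(4, 6)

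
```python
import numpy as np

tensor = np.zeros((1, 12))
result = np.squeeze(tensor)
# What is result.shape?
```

(12,)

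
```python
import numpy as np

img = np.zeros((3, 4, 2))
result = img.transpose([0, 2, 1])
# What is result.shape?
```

(3, 2, 4)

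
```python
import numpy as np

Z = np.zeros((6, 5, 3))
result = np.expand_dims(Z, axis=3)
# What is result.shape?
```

(6, 5, 3, 1)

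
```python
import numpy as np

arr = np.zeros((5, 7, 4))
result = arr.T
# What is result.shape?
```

(4, 7, 5)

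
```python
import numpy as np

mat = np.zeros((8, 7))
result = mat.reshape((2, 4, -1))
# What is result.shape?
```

(2, 4, 7)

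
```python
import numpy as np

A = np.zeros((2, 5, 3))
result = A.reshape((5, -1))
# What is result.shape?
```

(5, 6)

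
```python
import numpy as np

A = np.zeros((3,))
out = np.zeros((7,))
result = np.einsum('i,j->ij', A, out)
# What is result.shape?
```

(3, 7)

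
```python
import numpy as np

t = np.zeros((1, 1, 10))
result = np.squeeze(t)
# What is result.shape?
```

(10,)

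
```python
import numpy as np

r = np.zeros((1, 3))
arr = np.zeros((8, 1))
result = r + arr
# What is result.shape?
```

(8, 3)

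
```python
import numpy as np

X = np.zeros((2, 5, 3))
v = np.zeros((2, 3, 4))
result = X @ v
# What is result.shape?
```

(2, 5, 4)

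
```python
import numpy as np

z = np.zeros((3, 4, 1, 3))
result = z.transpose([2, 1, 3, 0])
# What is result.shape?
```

(1, 4, 3, 3)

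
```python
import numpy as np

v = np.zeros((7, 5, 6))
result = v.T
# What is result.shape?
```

(6, 5, 7)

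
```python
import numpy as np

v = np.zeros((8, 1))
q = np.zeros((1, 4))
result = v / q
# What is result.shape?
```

(8, 4)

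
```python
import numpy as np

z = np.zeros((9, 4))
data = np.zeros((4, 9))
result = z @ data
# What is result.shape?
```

(9, 9)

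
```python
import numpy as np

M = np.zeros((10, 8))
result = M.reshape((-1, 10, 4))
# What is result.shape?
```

(2, 10, 4)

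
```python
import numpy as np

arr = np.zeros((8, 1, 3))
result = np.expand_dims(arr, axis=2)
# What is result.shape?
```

(8, 1, 1, 3)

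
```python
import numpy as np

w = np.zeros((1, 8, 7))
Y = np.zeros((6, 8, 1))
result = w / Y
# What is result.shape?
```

(6, 8, 7)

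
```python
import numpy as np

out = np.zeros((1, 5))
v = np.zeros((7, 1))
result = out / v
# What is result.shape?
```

(7, 5)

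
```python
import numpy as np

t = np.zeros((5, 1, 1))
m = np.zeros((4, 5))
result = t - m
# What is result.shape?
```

(5, 4, 5)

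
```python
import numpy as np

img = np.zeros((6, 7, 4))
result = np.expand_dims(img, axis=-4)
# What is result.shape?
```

(1, 6, 7, 4)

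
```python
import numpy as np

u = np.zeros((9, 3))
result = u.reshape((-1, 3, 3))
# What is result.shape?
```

(3, 3, 3)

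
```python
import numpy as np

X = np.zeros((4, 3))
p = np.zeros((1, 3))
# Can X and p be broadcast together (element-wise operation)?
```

Yes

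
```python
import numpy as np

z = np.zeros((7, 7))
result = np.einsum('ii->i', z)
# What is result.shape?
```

(7,)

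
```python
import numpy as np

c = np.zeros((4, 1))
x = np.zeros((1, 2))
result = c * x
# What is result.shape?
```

(4, 2)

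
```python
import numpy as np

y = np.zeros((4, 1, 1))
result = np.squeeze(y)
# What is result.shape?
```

(4,)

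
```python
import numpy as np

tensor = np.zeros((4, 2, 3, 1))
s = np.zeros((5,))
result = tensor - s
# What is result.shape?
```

(4, 2, 3, 5)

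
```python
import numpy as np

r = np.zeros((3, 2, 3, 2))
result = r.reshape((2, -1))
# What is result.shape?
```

(2, 18)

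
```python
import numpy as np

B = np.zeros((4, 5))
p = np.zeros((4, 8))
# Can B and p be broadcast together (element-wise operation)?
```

No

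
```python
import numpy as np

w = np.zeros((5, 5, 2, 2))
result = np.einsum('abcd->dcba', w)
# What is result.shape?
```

(2, 2, 5, 5)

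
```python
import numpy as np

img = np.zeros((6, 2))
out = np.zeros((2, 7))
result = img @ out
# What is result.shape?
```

(6, 7)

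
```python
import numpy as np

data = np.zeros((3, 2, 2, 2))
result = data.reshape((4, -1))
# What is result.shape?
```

(4, 6)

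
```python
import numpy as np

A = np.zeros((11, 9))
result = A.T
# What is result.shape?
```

(9, 11)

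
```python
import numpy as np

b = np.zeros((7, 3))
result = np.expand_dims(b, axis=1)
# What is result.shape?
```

(7, 1, 3)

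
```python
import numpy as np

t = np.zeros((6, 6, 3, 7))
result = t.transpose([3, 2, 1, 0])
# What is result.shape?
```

(7, 3, 6, 6)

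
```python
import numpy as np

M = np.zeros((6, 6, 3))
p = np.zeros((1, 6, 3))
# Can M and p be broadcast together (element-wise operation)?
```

Yes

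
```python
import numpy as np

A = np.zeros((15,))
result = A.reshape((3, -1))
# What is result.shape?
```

(3, 5)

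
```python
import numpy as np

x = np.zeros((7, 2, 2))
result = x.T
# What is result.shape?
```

(2, 2, 7)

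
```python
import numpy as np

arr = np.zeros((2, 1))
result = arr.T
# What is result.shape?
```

(1, 2)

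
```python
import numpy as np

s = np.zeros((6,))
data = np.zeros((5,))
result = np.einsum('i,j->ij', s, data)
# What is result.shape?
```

(6, 5)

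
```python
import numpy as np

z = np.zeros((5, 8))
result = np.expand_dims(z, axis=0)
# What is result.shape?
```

(1, 5, 8)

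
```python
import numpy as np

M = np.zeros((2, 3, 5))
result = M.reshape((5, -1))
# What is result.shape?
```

(5, 6)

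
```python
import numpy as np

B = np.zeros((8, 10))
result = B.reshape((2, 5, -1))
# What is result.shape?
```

(2, 5, 8)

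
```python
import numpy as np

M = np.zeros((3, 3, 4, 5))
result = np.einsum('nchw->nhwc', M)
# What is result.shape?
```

(3, 4, 5, 3)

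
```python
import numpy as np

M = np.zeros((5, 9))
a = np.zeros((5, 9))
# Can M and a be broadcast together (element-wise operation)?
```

Yes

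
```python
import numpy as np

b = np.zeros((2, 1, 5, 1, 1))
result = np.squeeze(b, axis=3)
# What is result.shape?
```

(2, 1, 5, 1)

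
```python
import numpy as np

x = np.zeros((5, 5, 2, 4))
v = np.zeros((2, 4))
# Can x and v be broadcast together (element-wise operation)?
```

Yes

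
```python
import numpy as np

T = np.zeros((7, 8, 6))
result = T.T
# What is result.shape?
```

(6, 8, 7)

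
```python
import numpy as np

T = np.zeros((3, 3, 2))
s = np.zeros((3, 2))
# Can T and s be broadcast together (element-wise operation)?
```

Yes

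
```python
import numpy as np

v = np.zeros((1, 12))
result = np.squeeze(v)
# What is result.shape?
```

(12,)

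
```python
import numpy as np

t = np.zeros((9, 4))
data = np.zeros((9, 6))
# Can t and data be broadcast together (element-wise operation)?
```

No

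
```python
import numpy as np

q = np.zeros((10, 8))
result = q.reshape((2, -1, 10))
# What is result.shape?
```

(2, 4, 10)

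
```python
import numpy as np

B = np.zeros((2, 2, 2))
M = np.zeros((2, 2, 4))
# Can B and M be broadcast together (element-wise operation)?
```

No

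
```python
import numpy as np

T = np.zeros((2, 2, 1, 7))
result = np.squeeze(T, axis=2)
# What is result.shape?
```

(2, 2, 7)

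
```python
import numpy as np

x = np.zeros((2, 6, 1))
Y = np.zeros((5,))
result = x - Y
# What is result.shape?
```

(2, 6, 5)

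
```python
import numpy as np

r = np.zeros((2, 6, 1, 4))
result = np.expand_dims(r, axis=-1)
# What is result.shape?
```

(2, 6, 1, 4, 1)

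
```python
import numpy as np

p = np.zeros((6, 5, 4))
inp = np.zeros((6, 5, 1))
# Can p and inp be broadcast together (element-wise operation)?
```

Yes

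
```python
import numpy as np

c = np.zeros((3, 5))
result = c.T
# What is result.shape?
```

(5, 3)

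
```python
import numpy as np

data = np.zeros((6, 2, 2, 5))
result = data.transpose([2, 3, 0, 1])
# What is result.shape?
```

(2, 5, 6, 2)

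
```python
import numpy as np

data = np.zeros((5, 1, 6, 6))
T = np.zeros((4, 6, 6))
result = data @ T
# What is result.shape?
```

(5, 4, 6, 6)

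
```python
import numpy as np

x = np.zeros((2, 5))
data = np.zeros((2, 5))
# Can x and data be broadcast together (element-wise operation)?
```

Yes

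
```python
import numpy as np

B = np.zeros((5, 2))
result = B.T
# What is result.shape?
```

(2, 5)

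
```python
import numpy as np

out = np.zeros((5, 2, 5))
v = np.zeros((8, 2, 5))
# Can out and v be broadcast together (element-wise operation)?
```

No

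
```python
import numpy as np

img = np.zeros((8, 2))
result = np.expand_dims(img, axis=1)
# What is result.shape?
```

(8, 1, 2)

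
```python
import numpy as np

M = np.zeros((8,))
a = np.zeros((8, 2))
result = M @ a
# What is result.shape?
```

(2,)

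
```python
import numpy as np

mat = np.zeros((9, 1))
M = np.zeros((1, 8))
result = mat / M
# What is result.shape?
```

(9, 8)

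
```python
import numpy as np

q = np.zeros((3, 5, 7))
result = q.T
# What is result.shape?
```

(7, 5, 3)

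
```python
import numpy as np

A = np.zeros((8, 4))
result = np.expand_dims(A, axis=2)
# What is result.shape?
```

(8, 4, 1)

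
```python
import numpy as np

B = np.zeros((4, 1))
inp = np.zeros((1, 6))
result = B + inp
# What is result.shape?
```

(4, 6)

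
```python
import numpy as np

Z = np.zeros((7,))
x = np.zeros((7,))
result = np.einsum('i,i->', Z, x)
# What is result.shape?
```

()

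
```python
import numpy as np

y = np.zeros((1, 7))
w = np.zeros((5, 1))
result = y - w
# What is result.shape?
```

(5, 7)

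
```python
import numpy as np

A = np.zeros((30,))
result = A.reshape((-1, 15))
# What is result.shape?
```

(2, 15)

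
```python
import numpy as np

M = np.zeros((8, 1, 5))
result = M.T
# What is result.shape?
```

(5, 1, 8)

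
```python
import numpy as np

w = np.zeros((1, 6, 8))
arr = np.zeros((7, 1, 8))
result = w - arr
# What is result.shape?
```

(7, 6, 8)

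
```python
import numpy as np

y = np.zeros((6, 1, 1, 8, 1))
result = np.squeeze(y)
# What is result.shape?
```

(6, 8)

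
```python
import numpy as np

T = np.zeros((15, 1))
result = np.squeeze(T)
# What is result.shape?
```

(15,)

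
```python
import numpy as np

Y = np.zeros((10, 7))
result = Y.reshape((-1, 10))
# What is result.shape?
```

(7, 10)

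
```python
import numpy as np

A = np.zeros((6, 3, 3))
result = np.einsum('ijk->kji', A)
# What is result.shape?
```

(3, 3, 6)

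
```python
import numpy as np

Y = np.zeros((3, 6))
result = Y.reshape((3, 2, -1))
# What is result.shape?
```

(3, 2, 3)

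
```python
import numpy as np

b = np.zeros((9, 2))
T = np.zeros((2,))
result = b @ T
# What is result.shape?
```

(9,)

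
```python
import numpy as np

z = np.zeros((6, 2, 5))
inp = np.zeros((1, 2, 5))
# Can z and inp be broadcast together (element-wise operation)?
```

Yes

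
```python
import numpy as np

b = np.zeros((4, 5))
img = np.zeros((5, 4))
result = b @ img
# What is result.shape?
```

(4, 4)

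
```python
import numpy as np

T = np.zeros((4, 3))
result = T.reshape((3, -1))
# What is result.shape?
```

(3, 4)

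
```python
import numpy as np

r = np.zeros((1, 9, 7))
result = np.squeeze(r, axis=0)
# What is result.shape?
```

(9, 7)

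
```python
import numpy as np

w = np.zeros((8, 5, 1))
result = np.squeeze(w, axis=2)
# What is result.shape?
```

(8, 5)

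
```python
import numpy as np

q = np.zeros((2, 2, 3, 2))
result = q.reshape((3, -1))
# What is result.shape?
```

(3, 8)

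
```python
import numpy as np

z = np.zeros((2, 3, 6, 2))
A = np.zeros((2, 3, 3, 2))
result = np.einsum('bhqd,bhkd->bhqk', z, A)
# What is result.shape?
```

(2, 3, 6, 3)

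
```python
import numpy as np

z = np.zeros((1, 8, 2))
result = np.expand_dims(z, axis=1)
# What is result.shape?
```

(1, 1, 8, 2)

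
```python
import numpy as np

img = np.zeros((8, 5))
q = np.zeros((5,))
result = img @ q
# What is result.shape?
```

(8,)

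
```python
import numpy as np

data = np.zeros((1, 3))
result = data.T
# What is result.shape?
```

(3, 1)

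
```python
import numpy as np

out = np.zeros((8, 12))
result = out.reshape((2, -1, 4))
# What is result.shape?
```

(2, 12, 4)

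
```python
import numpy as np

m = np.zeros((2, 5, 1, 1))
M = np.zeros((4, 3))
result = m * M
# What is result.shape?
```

(2, 5, 4, 3)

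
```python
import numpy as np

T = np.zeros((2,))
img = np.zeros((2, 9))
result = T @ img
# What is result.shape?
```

(9,)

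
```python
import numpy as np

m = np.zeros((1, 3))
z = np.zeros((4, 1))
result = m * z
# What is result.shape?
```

(4, 3)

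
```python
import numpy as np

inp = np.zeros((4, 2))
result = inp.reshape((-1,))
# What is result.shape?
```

(8,)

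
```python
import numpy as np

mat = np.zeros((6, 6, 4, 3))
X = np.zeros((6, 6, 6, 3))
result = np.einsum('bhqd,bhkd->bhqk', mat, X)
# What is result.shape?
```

(6, 6, 4, 6)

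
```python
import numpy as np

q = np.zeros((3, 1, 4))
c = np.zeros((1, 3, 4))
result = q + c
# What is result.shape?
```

(3, 3, 4)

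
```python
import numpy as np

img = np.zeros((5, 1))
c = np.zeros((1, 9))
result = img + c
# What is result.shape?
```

(5, 9)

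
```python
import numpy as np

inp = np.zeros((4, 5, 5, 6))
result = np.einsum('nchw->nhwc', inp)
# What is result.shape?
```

(4, 5, 6, 5)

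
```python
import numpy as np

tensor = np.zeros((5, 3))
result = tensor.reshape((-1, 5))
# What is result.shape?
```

(3, 5)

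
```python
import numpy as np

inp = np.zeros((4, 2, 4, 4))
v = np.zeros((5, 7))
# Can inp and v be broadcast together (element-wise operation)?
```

No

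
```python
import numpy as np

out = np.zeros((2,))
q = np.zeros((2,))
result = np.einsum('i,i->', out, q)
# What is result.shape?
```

()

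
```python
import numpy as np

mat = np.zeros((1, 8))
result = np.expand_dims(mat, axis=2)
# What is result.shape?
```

(1, 8, 1)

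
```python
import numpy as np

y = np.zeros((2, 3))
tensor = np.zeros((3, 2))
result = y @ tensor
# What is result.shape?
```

(2, 2)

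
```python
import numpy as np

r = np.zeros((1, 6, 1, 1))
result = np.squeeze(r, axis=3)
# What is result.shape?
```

(1, 6, 1)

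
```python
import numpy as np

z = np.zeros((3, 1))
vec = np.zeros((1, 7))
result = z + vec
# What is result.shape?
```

(3, 7)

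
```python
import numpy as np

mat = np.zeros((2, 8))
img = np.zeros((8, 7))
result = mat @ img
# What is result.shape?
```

(2, 7)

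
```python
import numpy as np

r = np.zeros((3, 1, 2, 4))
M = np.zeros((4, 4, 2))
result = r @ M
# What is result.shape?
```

(3, 4, 2, 2)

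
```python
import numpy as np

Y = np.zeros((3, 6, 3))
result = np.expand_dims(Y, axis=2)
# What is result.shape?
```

(3, 6, 1, 3)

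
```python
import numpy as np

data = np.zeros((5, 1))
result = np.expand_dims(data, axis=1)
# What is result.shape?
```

(5, 1, 1)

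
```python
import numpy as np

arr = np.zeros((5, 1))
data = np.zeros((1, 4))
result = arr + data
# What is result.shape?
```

(5, 4)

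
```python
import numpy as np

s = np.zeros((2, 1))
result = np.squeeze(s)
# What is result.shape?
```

(2,)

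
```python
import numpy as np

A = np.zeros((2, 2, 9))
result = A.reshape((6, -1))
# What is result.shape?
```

(6, 6)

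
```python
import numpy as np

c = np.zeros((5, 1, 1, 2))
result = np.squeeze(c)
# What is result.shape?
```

(5, 2)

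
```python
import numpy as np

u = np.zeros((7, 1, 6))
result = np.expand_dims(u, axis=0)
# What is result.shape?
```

(1, 7, 1, 6)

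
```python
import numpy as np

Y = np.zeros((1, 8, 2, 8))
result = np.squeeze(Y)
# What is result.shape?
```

(8, 2, 8)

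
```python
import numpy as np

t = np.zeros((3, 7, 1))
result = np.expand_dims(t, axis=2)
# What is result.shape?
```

(3, 7, 1, 1)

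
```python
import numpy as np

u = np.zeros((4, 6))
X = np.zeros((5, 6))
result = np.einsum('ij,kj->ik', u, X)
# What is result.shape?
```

(4, 5)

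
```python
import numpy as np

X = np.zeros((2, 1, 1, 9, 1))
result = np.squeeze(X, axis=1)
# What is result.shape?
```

(2, 1, 9, 1)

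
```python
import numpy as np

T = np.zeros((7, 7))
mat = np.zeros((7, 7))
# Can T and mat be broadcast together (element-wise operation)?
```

Yes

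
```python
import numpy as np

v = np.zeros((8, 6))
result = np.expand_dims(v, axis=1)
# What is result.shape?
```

(8, 1, 6)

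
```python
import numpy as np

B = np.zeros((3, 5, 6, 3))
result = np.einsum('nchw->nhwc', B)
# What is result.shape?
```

(3, 6, 3, 5)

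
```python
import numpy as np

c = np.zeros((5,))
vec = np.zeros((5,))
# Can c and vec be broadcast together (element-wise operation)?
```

Yes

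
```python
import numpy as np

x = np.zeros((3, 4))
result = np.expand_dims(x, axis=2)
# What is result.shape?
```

(3, 4, 1)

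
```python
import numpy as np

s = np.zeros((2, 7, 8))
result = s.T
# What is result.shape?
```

(8, 7, 2)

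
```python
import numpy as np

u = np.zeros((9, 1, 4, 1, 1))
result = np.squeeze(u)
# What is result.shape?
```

(9, 4)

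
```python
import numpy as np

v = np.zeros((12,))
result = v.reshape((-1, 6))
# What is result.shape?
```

(2, 6)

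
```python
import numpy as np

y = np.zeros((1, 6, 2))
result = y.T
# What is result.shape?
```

(2, 6, 1)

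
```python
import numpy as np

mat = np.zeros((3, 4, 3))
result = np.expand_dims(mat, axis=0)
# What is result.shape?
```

(1, 3, 4, 3)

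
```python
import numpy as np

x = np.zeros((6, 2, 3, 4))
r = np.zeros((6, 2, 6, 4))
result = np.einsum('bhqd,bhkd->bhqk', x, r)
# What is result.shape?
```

(6, 2, 3, 6)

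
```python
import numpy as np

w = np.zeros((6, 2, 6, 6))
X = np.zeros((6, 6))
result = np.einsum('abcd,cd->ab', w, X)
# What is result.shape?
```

(6, 2)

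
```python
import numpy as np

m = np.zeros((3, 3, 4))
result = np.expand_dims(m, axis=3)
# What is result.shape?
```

(3, 3, 4, 1)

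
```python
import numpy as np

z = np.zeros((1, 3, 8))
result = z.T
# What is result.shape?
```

(8, 3, 1)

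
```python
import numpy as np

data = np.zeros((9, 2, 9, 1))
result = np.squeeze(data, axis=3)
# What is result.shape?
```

(9, 2, 9)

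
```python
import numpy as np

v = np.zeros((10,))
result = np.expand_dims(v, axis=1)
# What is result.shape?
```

(10, 1)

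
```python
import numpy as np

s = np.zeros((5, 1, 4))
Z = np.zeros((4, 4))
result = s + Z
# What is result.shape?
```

(5, 4, 4)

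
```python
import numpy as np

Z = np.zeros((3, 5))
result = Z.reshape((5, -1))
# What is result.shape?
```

(5, 3)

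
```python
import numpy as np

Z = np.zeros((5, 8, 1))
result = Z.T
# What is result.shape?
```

(1, 8, 5)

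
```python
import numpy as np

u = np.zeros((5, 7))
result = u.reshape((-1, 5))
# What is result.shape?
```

(7, 5)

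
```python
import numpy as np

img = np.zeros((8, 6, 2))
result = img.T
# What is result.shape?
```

(2, 6, 8)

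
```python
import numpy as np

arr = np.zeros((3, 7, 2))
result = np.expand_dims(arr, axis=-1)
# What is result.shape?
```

(3, 7, 2, 1)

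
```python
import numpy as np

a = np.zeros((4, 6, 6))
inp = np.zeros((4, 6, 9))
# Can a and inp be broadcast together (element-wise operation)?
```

No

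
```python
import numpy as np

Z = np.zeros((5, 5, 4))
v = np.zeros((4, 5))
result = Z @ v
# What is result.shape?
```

(5, 5, 5)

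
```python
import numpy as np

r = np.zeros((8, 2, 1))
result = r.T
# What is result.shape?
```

(1, 2, 8)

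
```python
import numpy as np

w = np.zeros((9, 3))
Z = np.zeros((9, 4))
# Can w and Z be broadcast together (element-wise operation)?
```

No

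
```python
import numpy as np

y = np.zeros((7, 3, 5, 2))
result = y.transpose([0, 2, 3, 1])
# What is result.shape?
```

(7, 5, 2, 3)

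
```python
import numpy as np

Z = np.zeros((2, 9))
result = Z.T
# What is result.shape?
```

(9, 2)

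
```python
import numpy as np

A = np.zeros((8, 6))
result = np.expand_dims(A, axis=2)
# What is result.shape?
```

(8, 6, 1)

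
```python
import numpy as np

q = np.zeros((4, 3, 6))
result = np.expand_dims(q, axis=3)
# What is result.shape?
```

(4, 3, 6, 1)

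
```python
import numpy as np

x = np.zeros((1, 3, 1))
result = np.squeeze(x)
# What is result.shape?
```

(3,)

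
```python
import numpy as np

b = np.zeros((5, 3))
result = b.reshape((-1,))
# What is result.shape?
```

(15,)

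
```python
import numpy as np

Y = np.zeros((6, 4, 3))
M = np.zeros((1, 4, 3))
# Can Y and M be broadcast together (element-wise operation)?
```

Yes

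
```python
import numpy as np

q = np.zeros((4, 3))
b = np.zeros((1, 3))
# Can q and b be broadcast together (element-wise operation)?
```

Yes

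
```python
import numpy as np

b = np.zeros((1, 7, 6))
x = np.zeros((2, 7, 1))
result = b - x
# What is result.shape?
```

(2, 7, 6)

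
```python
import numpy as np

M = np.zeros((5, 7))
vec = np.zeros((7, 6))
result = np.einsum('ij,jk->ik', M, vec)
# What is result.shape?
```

(5, 6)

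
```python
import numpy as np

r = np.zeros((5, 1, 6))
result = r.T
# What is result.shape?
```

(6, 1, 5)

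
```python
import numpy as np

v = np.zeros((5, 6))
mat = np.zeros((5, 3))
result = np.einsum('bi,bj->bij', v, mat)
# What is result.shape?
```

(5, 6, 3)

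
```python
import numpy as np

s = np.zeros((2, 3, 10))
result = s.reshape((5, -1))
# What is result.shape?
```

(5, 12)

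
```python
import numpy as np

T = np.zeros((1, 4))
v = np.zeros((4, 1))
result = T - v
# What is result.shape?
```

(4, 4)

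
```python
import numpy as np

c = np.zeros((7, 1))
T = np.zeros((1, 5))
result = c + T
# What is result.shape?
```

(7, 5)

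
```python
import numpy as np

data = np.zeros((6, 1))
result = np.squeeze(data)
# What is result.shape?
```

(6,)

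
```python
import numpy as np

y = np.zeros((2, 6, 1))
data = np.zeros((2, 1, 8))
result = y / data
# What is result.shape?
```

(2, 6, 8)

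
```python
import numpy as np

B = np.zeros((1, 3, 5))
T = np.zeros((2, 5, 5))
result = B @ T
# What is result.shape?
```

(2, 3, 5)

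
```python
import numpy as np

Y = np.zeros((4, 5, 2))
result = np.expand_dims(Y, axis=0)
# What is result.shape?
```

(1, 4, 5, 2)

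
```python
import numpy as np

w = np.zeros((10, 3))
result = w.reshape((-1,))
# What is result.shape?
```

(30,)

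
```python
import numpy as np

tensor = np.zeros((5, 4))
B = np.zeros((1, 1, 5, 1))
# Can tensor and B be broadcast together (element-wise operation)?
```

Yes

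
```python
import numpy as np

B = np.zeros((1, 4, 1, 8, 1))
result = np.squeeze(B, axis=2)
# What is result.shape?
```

(1, 4, 8, 1)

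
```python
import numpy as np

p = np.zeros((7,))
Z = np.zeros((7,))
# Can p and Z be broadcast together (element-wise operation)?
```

Yes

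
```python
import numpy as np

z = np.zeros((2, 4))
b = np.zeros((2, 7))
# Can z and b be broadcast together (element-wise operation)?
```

No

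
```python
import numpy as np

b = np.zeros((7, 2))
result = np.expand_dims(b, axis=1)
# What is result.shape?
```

(7, 1, 2)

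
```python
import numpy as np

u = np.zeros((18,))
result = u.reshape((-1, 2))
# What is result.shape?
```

(9, 2)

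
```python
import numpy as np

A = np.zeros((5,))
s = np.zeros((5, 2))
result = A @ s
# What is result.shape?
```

(2,)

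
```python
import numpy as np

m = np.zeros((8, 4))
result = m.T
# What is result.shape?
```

(4, 8)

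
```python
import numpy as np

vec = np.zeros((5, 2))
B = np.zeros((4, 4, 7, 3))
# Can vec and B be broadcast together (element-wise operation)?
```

No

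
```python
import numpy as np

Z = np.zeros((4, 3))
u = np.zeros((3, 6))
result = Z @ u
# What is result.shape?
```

(4, 6)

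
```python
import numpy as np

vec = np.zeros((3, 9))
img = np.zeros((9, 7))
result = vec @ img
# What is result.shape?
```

(3, 7)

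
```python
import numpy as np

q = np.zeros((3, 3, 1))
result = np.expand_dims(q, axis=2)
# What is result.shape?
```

(3, 3, 1, 1)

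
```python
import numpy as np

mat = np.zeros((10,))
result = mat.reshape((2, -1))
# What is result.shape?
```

(2, 5)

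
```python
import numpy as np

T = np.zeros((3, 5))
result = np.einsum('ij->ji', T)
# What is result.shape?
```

(5, 3)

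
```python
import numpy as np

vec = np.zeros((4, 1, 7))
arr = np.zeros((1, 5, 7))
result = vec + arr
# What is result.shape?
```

(4, 5, 7)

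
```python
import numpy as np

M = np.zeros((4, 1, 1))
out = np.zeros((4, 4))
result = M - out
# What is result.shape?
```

(4, 4, 4)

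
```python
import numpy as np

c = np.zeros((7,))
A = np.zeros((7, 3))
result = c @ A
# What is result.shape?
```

(3,)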